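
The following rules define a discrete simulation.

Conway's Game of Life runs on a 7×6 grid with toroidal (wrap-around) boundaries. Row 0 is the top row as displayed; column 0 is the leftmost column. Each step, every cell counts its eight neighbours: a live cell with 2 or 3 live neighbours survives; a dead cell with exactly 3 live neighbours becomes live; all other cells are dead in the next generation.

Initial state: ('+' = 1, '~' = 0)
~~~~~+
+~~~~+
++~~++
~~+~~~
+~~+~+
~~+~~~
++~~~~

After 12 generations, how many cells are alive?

3

[0] ~~~~~+
+~~~~+
++~~++
~~+~~~
+~~+~+
~~+~~~
++~~~~
[1] ~+~~~+
~+~~~~
~+~~+~
~~++~~
~+++~~
~~+~~+
++~~~~
[2] ~++~~~
~++~~~
~+~+~~
~~~~+~
~+~~+~
~~~+~~
~++~~+
[3] ~~~+~~
+~~+~~
~+~+~~
~~+++~
~~~++~
++~++~
++~+~~
[4] ++~++~
~~~++~
~+~~~~
~~~~~~
~+~~~~
++~~~~
++~+~+
[5] ~+~~~~
++~+++
~~~~~~
~~~~~~
++~~~~
~~~~~+
~~~+~~
[6] ~+~+~+
+++~++
+~~~++
~~~~~~
+~~~~~
+~~~~~
~~~~~~
[7] ~+~+~+
~~+~~~
~~~++~
+~~~~~
~~~~~~
~~~~~~
+~~~~~
[8] +++~~~
~~+~~~
~~~+~~
~~~~~~
~~~~~~
~~~~~~
+~~~~~
[9] +~+~~~
~~++~~
~~~~~~
~~~~~~
~~~~~~
~~~~~~
+~~~~~
[10] ~~++~~
~+++~~
~~~~~~
~~~~~~
~~~~~~
~~~~~~
~+~~~~
[11] ~~~+~~
~+~+~~
~~+~~~
~~~~~~
~~~~~~
~~~~~~
~~+~~~
[12] ~~~+~~
~~~+~~
~~+~~~
~~~~~~
~~~~~~
~~~~~~
~~~~~~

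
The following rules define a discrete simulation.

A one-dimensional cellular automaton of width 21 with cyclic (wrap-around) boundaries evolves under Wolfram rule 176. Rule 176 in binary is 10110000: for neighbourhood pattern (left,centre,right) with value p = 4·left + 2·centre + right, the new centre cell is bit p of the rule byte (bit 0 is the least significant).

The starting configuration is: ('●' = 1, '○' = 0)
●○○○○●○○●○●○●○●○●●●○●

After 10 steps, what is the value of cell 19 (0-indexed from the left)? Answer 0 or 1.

0) ●○○○○●○○●○●○●○●○●●●○●
1) ○●○○○○●○○●○●○●○●○●○●○
2) ○○●○○○○●○○●○●○●○●○●○●
3) ●○○●○○○○●○○●○●○●○●○●○
4) ○●○○●○○○○●○○●○●○●○●○●
5) ●○●○○●○○○○●○○●○●○●○●○
6) ○●○●○○●○○○○●○○●○●○●○●
7) ●○●○●○○●○○○○●○○●○●○●○
8) ○●○●○●○○●○○○○●○○●○●○●
9) ●○●○●○●○○●○○○○●○○●○●○
10) ○●○●○●○●○○●○○○○●○○●○●

0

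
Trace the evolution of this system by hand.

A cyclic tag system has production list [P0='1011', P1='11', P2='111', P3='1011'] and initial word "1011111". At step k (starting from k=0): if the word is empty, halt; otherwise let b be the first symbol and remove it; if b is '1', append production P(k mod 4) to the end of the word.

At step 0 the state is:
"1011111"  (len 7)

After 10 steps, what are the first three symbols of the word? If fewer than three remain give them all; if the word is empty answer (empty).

111

gen 0: "1011111"  (len 7)
gen 1: "0111111011"  (len 10)
gen 2: "111111011"  (len 9)
gen 3: "11111011111"  (len 11)
gen 4: "11110111111011"  (len 14)
gen 5: "11101111110111011"  (len 17)
gen 6: "110111111011101111"  (len 18)
gen 7: "10111111011101111111"  (len 20)
gen 8: "01111110111011111111011"  (len 23)
gen 9: "1111110111011111111011"  (len 22)
gen 10: "11111011101111111101111"  (len 23)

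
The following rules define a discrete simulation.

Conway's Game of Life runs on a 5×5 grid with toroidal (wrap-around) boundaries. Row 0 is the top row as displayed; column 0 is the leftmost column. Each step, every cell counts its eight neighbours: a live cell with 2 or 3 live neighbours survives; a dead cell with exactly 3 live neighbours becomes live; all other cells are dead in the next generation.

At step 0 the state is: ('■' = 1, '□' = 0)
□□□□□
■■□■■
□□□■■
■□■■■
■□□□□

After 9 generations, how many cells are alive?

0) □□□□□
■■□■■
□□□■■
■□■■■
■□□□□
1) □■□□□
■□■■□
□□□□□
■■■□□
■■□■□
2) □□□■□
□■■□□
■□□■■
■□■□■
□□□□■
3) □□■■□
■■■□□
□□□□□
□■□□□
■□□□■
4) □□■■□
□■■■□
■□■□□
■□□□□
■■■■■
5) □□□□□
□□□□■
■□■■■
□□□□□
■□□□□
6) □□□□□
■□□□■
■□□■■
■■□■□
□□□□□
7) □□□□□
■□□■□
□□■■□
■■■■□
□□□□□
8) □□□□□
□□■■■
■□□□□
□■□■■
□■■□□
9) □■□□□
□□□■■
■■□□□
□■□■■
■■■■□

12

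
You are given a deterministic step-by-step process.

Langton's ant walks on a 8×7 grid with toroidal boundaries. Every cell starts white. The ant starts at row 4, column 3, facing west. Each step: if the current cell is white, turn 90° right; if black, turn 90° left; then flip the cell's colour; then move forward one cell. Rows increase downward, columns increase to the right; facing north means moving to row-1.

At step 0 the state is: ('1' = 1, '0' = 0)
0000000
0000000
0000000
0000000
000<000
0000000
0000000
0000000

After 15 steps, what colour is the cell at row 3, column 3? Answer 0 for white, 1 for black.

gen 0: 0000000
0000000
0000000
0000000
000<000
0000000
0000000
0000000
gen 1: 0000000
0000000
0000000
000^000
0001000
0000000
0000000
0000000
gen 2: 0000000
0000000
0000000
0001>00
0001000
0000000
0000000
0000000
gen 3: 0000000
0000000
0000000
0001100
0001v00
0000000
0000000
0000000
gen 4: 0000000
0000000
0000000
0001100
000<100
0000000
0000000
0000000
gen 5: 0000000
0000000
0000000
0001100
0000100
000v000
0000000
0000000
gen 6: 0000000
0000000
0000000
0001100
0000100
00<1000
0000000
0000000
gen 7: 0000000
0000000
0000000
0001100
00^0100
0011000
0000000
0000000
gen 8: 0000000
0000000
0000000
0001100
001>100
0011000
0000000
0000000
gen 9: 0000000
0000000
0000000
0001100
0011100
001v000
0000000
0000000
gen 10: 0000000
0000000
0000000
0001100
0011100
0010>00
0000000
0000000
gen 11: 0000000
0000000
0000000
0001100
0011100
0010100
0000v00
0000000
gen 12: 0000000
0000000
0000000
0001100
0011100
0010100
000<100
0000000
gen 13: 0000000
0000000
0000000
0001100
0011100
001^100
0001100
0000000
gen 14: 0000000
0000000
0000000
0001100
0011100
0011>00
0001100
0000000
gen 15: 0000000
0000000
0000000
0001100
0011^00
0011000
0001100
0000000

1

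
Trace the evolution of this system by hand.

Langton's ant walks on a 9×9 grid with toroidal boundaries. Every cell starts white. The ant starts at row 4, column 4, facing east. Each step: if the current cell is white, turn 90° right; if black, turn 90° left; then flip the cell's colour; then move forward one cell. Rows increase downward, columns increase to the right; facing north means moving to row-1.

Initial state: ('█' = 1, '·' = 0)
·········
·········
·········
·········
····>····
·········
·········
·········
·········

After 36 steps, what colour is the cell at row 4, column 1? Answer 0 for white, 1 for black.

gen 0: ·········
·········
·········
·········
····>····
·········
·········
·········
·········
gen 1: ·········
·········
·········
·········
····█····
····v····
·········
·········
·········
gen 2: ·········
·········
·········
·········
····█····
···<█····
·········
·········
·········
gen 3: ·········
·········
·········
·········
···^█····
···██····
·········
·········
·········
gen 4: ·········
·········
·········
·········
···█>····
···██····
·········
·········
·········
gen 5: ·········
·········
·········
····^····
···█·····
···██····
·········
·········
·········
gen 6: ·········
·········
·········
····█>···
···█·····
···██····
·········
·········
·········
gen 7: ·········
·········
·········
····██···
···█·v···
···██····
·········
·········
·········
gen 8: ·········
·········
·········
····██···
···█<█···
···██····
·········
·········
·········
gen 9: ·········
·········
·········
····^█···
···███···
···██····
·········
·········
·········
gen 10: ·········
·········
·········
···<·█···
···███···
···██····
·········
·········
·········
gen 11: ·········
·········
···^·····
···█·█···
···███···
···██····
·········
·········
·········
gen 12: ·········
·········
···█>····
···█·█···
···███···
···██····
·········
·········
·········
gen 13: ·········
·········
···██····
···█v█···
···███···
···██····
·········
·········
·········
gen 14: ·········
·········
···██····
···<██···
···███···
···██····
·········
·········
·········
gen 15: ·········
·········
···██····
····██···
···v██···
···██····
·········
·········
·········
gen 16: ·········
·········
···██····
····██···
····>█···
···██····
·········
·········
·········
gen 17: ·········
·········
···██····
····^█···
·····█···
···██····
·········
·········
·········
gen 18: ·········
·········
···██····
···<·█···
·····█···
···██····
·········
·········
·········
gen 19: ·········
·········
···^█····
···█·█···
·····█···
···██····
·········
·········
·········
gen 20: ·········
·········
··<·█····
···█·█···
·····█···
···██····
·········
·········
·········
gen 21: ·········
··^······
··█·█····
···█·█···
·····█···
···██····
·········
·········
·········
gen 22: ·········
··█>·····
··█·█····
···█·█···
·····█···
···██····
·········
·········
·········
gen 23: ·········
··██·····
··█v█····
···█·█···
·····█···
···██····
·········
·········
·········
gen 24: ·········
··██·····
··<██····
···█·█···
·····█···
···██····
·········
·········
·········
gen 25: ·········
··██·····
···██····
··v█·█···
·····█···
···██····
·········
·········
·········
gen 26: ·········
··██·····
···██····
·<██·█···
·····█···
···██····
·········
·········
·········
gen 27: ·········
··██·····
·^·██····
·███·█···
·····█···
···██····
·········
·········
·········
gen 28: ·········
··██·····
·█>██····
·███·█···
·····█···
···██····
·········
·········
·········
gen 29: ·········
··██·····
·████····
·█v█·█···
·····█···
···██····
·········
·········
·········
gen 30: ·········
··██·····
·████····
·█·>·█···
·····█···
···██····
·········
·········
·········
gen 31: ·········
··██·····
·██^█····
·█···█···
·····█···
···██····
·········
·········
·········
gen 32: ·········
··██·····
·█<·█····
·█···█···
·····█···
···██····
·········
·········
·········
gen 33: ·········
··██·····
·█··█····
·█v··█···
·····█···
···██····
·········
·········
·········
gen 34: ·········
··██·····
·█··█····
·<█··█···
·····█···
···██····
·········
·········
·········
gen 35: ·········
··██·····
·█··█····
··█··█···
·v···█···
···██····
·········
·········
·········
gen 36: ·········
··██·····
·█··█····
··█··█···
<█···█···
···██····
·········
·········
·········

1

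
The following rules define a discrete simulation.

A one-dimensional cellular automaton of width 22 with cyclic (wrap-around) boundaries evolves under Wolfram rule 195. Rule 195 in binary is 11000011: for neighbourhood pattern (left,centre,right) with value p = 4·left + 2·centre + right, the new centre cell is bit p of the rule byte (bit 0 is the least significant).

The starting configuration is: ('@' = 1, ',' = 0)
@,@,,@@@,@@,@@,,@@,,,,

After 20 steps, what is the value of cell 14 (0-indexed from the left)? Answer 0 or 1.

1

[0] @,@,,@@@,@@,@@,,@@,,,,
[1] ,,,,@,@@,,@,,@,@,@,@@@
[2] ,@@@,,,@,@,,@,,,,,,,@@
[3] ,,@@,@@,,,,@,,@@@@@@,@
[4] ,@,@,,@,@@@,,@,@@@@@,,
[5] @,,,,@,,,@@,@,,,@@@@,@
[6] @,@@@,,@@,@,,,@@,@@@,,
[7] ,,,@@,@,@,,,@@,@,,@@,@
[8] ,@@,@,,,,,@@,@,,,@,@,,
[9] @,@,,,@@@@,@,,,@@,,,,@
[10] @,,,@@,@@@,,,@@,@,@@@,
[11] ,,@@,@,,@@,@@,@,,,,@@,
[12] @@,@,,,@,@,,@,,,@@@,@,
[13] ,@,,,@@,,,,@,,@@,@@,,,
[14] @,,@@,@,@@@,,@,@,,@,@@
[15] @,@,@,,,,@@,@,,,,@,,,@
[16] @,,,,,@@@,@,,,@@@,,@@,
[17] ,,@@@@,@@,,,@@,@@,@,@,
[18] @@,@@@,,@,@@,@,,@,,,,,
[19] ,@,,@@,@,,,@,,,@,,@@@@
[20] ,,,@,@,,,@@,,@@,,@,@@@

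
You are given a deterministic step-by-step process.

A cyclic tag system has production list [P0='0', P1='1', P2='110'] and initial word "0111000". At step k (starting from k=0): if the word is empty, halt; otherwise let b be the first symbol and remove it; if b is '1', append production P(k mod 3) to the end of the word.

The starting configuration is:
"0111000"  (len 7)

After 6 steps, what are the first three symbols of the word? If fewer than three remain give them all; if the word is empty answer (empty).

0) "0111000"  (len 7)
1) "111000"  (len 6)
2) "110001"  (len 6)
3) "10001110"  (len 8)
4) "00011100"  (len 8)
5) "0011100"  (len 7)
6) "011100"  (len 6)

011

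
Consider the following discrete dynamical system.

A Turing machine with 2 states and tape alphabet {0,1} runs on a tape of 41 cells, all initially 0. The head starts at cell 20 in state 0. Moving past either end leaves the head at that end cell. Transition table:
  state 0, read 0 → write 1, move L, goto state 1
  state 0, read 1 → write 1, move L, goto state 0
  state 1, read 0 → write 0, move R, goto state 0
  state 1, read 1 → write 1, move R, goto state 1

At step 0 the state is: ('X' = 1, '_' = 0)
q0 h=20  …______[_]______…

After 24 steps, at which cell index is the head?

12

k=0  q0 h=20  …______[_]______…
k=1  q1 h=19  …______[_]X_____…
k=2  q0 h=20  …______[X]______…
k=3  q0 h=19  …______[_]X_____…
k=4  q1 h=18  …______[_]XX____…
k=5  q0 h=19  …______[X]X_____…
k=6  q0 h=18  …______[_]XX____…
k=7  q1 h=17  …______[_]XXX___…
k=8  q0 h=18  …______[X]XX____…
k=9  q0 h=17  …______[_]XXX___…
k=10  q1 h=16  …______[_]XXXX__…
k=11  q0 h=17  …______[X]XXX___…
k=12  q0 h=16  …______[_]XXXX__…
k=13  q1 h=15  …______[_]XXXXX_…
k=14  q0 h=16  …______[X]XXXX__…
k=15  q0 h=15  …______[_]XXXXX_…
k=16  q1 h=14  …______[_]XXXXXX…
k=17  q0 h=15  …______[X]XXXXX_…
k=18  q0 h=14  …______[_]XXXXXX…
k=19  q1 h=13  …______[_]XXXXXX…
k=20  q0 h=14  …______[X]XXXXXX…
k=21  q0 h=13  …______[_]XXXXXX…
k=22  q1 h=12  …______[_]XXXXXX…
k=23  q0 h=13  …______[X]XXXXXX…
k=24  q0 h=12  …______[_]XXXXXX…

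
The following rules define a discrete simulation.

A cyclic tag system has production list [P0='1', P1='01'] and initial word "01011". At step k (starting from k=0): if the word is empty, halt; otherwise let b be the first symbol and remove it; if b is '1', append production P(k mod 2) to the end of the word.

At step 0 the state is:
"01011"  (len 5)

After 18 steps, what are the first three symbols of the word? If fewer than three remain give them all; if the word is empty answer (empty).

0) "01011"  (len 5)
1) "1011"  (len 4)
2) "01101"  (len 5)
3) "1101"  (len 4)
4) "10101"  (len 5)
5) "01011"  (len 5)
6) "1011"  (len 4)
7) "0111"  (len 4)
8) "111"  (len 3)
9) "111"  (len 3)
10) "1101"  (len 4)
11) "1011"  (len 4)
12) "01101"  (len 5)
13) "1101"  (len 4)
14) "10101"  (len 5)
15) "01011"  (len 5)
16) "1011"  (len 4)
17) "0111"  (len 4)
18) "111"  (len 3)

111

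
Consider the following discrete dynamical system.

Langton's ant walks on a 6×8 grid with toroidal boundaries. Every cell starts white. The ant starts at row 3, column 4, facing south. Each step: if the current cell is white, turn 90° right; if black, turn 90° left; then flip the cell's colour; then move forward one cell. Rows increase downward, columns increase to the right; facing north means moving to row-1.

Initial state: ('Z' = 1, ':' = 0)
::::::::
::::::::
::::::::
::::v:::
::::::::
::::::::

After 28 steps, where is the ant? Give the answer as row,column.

1,6

[0] ::::::::
::::::::
::::::::
::::v:::
::::::::
::::::::
[1] ::::::::
::::::::
::::::::
:::<Z:::
::::::::
::::::::
[2] ::::::::
::::::::
:::^::::
:::ZZ:::
::::::::
::::::::
[3] ::::::::
::::::::
:::Z>:::
:::ZZ:::
::::::::
::::::::
[4] ::::::::
::::::::
:::ZZ:::
:::Zv:::
::::::::
::::::::
[5] ::::::::
::::::::
:::ZZ:::
:::Z:>::
::::::::
::::::::
[6] ::::::::
::::::::
:::ZZ:::
:::Z:Z::
:::::v::
::::::::
[7] ::::::::
::::::::
:::ZZ:::
:::Z:Z::
::::<Z::
::::::::
[8] ::::::::
::::::::
:::ZZ:::
:::Z^Z::
::::ZZ::
::::::::
[9] ::::::::
::::::::
:::ZZ:::
:::ZZ>::
::::ZZ::
::::::::
[10] ::::::::
::::::::
:::ZZ^::
:::ZZ:::
::::ZZ::
::::::::
[11] ::::::::
::::::::
:::ZZZ>:
:::ZZ:::
::::ZZ::
::::::::
[12] ::::::::
::::::::
:::ZZZZ:
:::ZZ:v:
::::ZZ::
::::::::
[13] ::::::::
::::::::
:::ZZZZ:
:::ZZ<Z:
::::ZZ::
::::::::
[14] ::::::::
::::::::
:::ZZ^Z:
:::ZZZZ:
::::ZZ::
::::::::
[15] ::::::::
::::::::
:::Z<:Z:
:::ZZZZ:
::::ZZ::
::::::::
[16] ::::::::
::::::::
:::Z::Z:
:::ZvZZ:
::::ZZ::
::::::::
[17] ::::::::
::::::::
:::Z::Z:
:::Z:>Z:
::::ZZ::
::::::::
[18] ::::::::
::::::::
:::Z:^Z:
:::Z::Z:
::::ZZ::
::::::::
[19] ::::::::
::::::::
:::Z:Z>:
:::Z::Z:
::::ZZ::
::::::::
[20] ::::::::
::::::^:
:::Z:Z::
:::Z::Z:
::::ZZ::
::::::::
[21] ::::::::
::::::Z>
:::Z:Z::
:::Z::Z:
::::ZZ::
::::::::
[22] ::::::::
::::::ZZ
:::Z:Z:v
:::Z::Z:
::::ZZ::
::::::::
[23] ::::::::
::::::ZZ
:::Z:Z<Z
:::Z::Z:
::::ZZ::
::::::::
[24] ::::::::
::::::^Z
:::Z:ZZZ
:::Z::Z:
::::ZZ::
::::::::
[25] ::::::::
:::::<:Z
:::Z:ZZZ
:::Z::Z:
::::ZZ::
::::::::
[26] :::::^::
:::::Z:Z
:::Z:ZZZ
:::Z::Z:
::::ZZ::
::::::::
[27] :::::Z>:
:::::Z:Z
:::Z:ZZZ
:::Z::Z:
::::ZZ::
::::::::
[28] :::::ZZ:
:::::ZvZ
:::Z:ZZZ
:::Z::Z:
::::ZZ::
::::::::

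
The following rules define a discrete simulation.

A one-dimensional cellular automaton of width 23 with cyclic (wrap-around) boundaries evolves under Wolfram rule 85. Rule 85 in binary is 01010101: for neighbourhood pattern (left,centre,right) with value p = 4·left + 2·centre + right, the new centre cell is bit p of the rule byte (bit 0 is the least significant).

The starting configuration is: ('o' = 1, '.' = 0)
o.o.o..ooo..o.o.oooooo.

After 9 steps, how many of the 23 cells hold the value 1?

[0] o.o.o..ooo..o.o.oooooo.
[1] o.o.oo...oo.o.o......o.
[2] o.o..ooo..o.o.oooooo.o.
[3] o.oo...oo.o.o......o.o.
[4] o..ooo..o.o.oooooo.o.o.
[5] oo...oo.o.o......o.o.o.
[6] .ooo..o.o.oooooo.o.o.o.
[7] ...oo.o.o......o.o.o.oo
[8] oo..o.o.oooooo.o.o.o..o
[9] .oo.o.o......o.o.o.oo..

9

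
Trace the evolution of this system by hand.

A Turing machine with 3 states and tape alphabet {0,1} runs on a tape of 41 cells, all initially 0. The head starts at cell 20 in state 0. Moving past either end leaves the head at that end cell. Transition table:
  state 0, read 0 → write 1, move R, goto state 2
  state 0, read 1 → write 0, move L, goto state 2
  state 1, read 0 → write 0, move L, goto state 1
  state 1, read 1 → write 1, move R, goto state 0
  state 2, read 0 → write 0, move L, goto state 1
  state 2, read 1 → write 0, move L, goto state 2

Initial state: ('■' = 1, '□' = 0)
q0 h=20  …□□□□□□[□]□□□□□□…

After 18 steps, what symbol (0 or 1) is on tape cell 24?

1

gen 0: q0 h=20  …□□□□□□[□]□□□□□□…
gen 1: q2 h=21  …□□□□□■[□]□□□□□□…
gen 2: q1 h=20  …□□□□□□[■]□□□□□□…
gen 3: q0 h=21  …□□□□□■[□]□□□□□□…
gen 4: q2 h=22  …□□□□■■[□]□□□□□□…
gen 5: q1 h=21  …□□□□□■[■]□□□□□□…
gen 6: q0 h=22  …□□□□■■[□]□□□□□□…
gen 7: q2 h=23  …□□□■■■[□]□□□□□□…
gen 8: q1 h=22  …□□□□■■[■]□□□□□□…
gen 9: q0 h=23  …□□□■■■[□]□□□□□□…
gen 10: q2 h=24  …□□■■■■[□]□□□□□□…
gen 11: q1 h=23  …□□□■■■[■]□□□□□□…
gen 12: q0 h=24  …□□■■■■[□]□□□□□□…
gen 13: q2 h=25  …□■■■■■[□]□□□□□□…
gen 14: q1 h=24  …□□■■■■[■]□□□□□□…
gen 15: q0 h=25  …□■■■■■[□]□□□□□□…
gen 16: q2 h=26  …■■■■■■[□]□□□□□□…
gen 17: q1 h=25  …□■■■■■[■]□□□□□□…
gen 18: q0 h=26  …■■■■■■[□]□□□□□□…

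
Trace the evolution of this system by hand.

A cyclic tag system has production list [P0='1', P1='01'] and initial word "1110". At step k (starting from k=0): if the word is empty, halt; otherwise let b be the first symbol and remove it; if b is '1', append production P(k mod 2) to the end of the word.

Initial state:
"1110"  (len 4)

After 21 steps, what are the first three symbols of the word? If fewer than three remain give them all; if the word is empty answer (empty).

110

t=0: "1110"  (len 4)
t=1: "1101"  (len 4)
t=2: "10101"  (len 5)
t=3: "01011"  (len 5)
t=4: "1011"  (len 4)
t=5: "0111"  (len 4)
t=6: "111"  (len 3)
t=7: "111"  (len 3)
t=8: "1101"  (len 4)
t=9: "1011"  (len 4)
t=10: "01101"  (len 5)
t=11: "1101"  (len 4)
t=12: "10101"  (len 5)
t=13: "01011"  (len 5)
t=14: "1011"  (len 4)
t=15: "0111"  (len 4)
t=16: "111"  (len 3)
t=17: "111"  (len 3)
t=18: "1101"  (len 4)
t=19: "1011"  (len 4)
t=20: "01101"  (len 5)
t=21: "1101"  (len 4)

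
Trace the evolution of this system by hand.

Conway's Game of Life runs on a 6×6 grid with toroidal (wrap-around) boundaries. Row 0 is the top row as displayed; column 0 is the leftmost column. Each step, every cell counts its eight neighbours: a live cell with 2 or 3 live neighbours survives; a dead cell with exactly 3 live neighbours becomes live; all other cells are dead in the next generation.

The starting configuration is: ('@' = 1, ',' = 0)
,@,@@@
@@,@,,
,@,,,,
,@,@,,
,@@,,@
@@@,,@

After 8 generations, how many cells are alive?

8

[0] ,@,@@@
@@,@,,
,@,,,,
,@,@,,
,@@,,@
@@@,,@
[1] ,,,@,,
,@,@,@
,@,,,,
,@,,,,
,,,@@@
,,,,,,
[2] ,,@,@,
@,,,@,
,@,,,,
@,@,@,
,,,,@,
,,,@,,
[3] ,,,,@@
,@,@,@
@@,@,,
,@,@,@
,,,,@@
,,,@@,
[4] @,@,,@
,@,@,@
,@,@,@
,@,@,@
@,@,,@
,,,@,,
[5] @@@@,@
,@,@,@
,@,@,@
,@,@,@
@@@@,@
,,@@@,
[6] ,,,,,@
,,,@,@
,@,@,@
,,,@,@
,,,,,@
,,,,,,
[7] ,,,,@,
,,@,,@
,,,@,@
,,@,,@
,,,,@,
,,,,,,
[8] ,,,,,,
,,,@,@
@,@@,@
,,,@,@
,,,,,,
,,,,,,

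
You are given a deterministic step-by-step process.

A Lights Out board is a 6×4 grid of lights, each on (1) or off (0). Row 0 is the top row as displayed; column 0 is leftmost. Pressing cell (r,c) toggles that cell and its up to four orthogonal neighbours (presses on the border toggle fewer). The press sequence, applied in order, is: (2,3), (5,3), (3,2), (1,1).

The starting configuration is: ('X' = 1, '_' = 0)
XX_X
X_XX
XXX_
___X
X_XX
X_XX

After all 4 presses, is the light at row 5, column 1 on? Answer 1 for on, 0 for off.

0

0) XX_X
X_XX
XXX_
___X
X_XX
X_XX
1) XX_X
X_X_
XX_X
____
X_XX
X_XX
2) XX_X
X_X_
XX_X
____
X_X_
X___
3) XX_X
X_X_
XXXX
_XXX
X___
X___
4) X__X
_X__
X_XX
_XXX
X___
X___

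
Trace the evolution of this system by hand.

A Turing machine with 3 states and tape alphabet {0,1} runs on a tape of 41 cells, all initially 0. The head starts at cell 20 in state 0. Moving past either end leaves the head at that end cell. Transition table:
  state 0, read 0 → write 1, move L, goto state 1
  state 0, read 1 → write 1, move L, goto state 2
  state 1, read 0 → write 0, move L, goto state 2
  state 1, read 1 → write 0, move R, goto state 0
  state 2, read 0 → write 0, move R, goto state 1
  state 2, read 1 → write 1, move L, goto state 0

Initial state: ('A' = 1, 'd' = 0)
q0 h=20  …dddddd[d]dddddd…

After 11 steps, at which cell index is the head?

step 0: q0 h=20  …dddddd[d]dddddd…
step 1: q1 h=19  …dddddd[d]Addddd…
step 2: q2 h=18  …dddddd[d]dAdddd…
step 3: q1 h=19  …dddddd[d]Addddd…
step 4: q2 h=18  …dddddd[d]dAdddd…
step 5: q1 h=19  …dddddd[d]Addddd…
step 6: q2 h=18  …dddddd[d]dAdddd…
step 7: q1 h=19  …dddddd[d]Addddd…
step 8: q2 h=18  …dddddd[d]dAdddd…
step 9: q1 h=19  …dddddd[d]Addddd…
step 10: q2 h=18  …dddddd[d]dAdddd…
step 11: q1 h=19  …dddddd[d]Addddd…

19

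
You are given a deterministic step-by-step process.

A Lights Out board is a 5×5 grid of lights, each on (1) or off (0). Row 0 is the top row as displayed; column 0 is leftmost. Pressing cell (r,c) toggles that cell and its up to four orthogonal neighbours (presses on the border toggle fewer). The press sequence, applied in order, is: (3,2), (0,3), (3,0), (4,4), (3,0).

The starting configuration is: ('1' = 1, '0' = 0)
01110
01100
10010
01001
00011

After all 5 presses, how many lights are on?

step 0: 01110
01100
10010
01001
00011
step 1: 01110
01100
10110
00111
00111
step 2: 01001
01110
10110
00111
00111
step 3: 01001
01110
00110
11111
10111
step 4: 01001
01110
00110
11110
10100
step 5: 01001
01110
10110
00110
00100

11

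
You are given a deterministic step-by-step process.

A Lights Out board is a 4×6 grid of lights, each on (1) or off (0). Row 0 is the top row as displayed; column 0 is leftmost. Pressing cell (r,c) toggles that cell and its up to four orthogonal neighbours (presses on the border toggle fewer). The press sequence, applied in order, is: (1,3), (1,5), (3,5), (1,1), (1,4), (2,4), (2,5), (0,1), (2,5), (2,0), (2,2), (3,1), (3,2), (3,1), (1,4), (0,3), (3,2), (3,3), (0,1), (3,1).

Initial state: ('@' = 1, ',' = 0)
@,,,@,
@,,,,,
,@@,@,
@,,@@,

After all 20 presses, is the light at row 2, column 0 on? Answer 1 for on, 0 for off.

1

gen 0: @,,,@,
@,,,,,
,@@,@,
@,,@@,
gen 1: @,,@@,
@,@@@,
,@@@@,
@,,@@,
gen 2: @,,@@@
@,@@,@
,@@@@@
@,,@@,
gen 3: @,,@@@
@,@@,@
,@@@@,
@,,@,@
gen 4: @@,@@@
,@,@,@
,,@@@,
@,,@,@
gen 5: @@,@,@
,@,,@,
,,@@,,
@,,@,@
gen 6: @@,@,@
,@,,,,
,,@,@@
@,,@@@
gen 7: @@,@,@
,@,,,@
,,@,,,
@,,@@,
gen 8: ,,@@,@
,,,,,@
,,@,,,
@,,@@,
gen 9: ,,@@,@
,,,,,,
,,@,@@
@,,@@@
gen 10: ,,@@,@
@,,,,,
@@@,@@
,,,@@@
gen 11: ,,@@,@
@,@,,,
@,,@@@
,,@@@@
gen 12: ,,@@,@
@,@,,,
@@,@@@
@@,@@@
gen 13: ,,@@,@
@,@,,,
@@@@@@
@,@,@@
gen 14: ,,@@,@
@,@,,,
@,@@@@
,@,,@@
gen 15: ,,@@@@
@,@@@@
@,@@,@
,@,,@@
gen 16: ,,,,,@
@,@,@@
@,@@,@
,@,,@@
gen 17: ,,,,,@
@,@,@@
@,,@,@
,,@@@@
gen 18: ,,,,,@
@,@,@@
@,,,,@
,,,,,@
gen 19: @@@,,@
@@@,@@
@,,,,@
,,,,,@
gen 20: @@@,,@
@@@,@@
@@,,,@
@@@,,@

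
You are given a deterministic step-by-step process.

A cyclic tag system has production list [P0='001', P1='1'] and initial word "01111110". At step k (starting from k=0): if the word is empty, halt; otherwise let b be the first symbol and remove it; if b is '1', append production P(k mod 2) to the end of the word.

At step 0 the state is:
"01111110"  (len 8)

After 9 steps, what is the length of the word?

[0] "01111110"  (len 8)
[1] "1111110"  (len 7)
[2] "1111101"  (len 7)
[3] "111101001"  (len 9)
[4] "111010011"  (len 9)
[5] "11010011001"  (len 11)
[6] "10100110011"  (len 11)
[7] "0100110011001"  (len 13)
[8] "100110011001"  (len 12)
[9] "00110011001001"  (len 14)

14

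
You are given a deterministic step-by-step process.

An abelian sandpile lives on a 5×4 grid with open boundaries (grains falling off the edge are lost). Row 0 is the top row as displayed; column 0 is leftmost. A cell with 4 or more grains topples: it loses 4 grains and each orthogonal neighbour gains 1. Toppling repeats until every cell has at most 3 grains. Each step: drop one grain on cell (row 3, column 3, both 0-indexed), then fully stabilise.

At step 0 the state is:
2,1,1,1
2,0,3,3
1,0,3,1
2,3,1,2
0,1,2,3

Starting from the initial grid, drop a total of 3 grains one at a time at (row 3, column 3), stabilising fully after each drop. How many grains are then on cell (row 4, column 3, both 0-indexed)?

0) 2,1,1,1
2,0,3,3
1,0,3,1
2,3,1,2
0,1,2,3
1) 2,1,1,1
2,0,3,3
1,0,3,1
2,3,1,3
0,1,2,3
2) 2,1,1,1
2,0,3,3
1,0,3,2
2,3,2,1
0,1,3,0
3) 2,1,1,1
2,0,3,3
1,0,3,2
2,3,2,2
0,1,3,0

0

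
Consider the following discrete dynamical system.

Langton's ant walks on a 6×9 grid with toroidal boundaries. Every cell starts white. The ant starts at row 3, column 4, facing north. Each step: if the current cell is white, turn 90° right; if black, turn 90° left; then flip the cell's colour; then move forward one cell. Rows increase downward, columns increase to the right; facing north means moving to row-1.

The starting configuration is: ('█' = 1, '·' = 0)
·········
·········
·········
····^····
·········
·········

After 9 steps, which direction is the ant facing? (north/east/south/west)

west

t=0: ·········
·········
·········
····^····
·········
·········
t=1: ·········
·········
·········
····█>···
·········
·········
t=2: ·········
·········
·········
····██···
·····v···
·········
t=3: ·········
·········
·········
····██···
····<█···
·········
t=4: ·········
·········
·········
····^█···
····██···
·········
t=5: ·········
·········
·········
···<·█···
····██···
·········
t=6: ·········
·········
···^·····
···█·█···
····██···
·········
t=7: ·········
·········
···█>····
···█·█···
····██···
·········
t=8: ·········
·········
···██····
···█v█···
····██···
·········
t=9: ·········
·········
···██····
···<██···
····██···
·········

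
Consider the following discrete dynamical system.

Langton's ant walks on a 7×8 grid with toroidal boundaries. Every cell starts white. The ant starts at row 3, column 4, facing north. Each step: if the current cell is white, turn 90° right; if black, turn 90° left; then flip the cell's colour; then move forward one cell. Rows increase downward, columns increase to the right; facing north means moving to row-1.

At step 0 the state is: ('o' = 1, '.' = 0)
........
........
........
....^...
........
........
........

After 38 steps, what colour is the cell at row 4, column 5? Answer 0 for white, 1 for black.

[0] ........
........
........
....^...
........
........
........
[1] ........
........
........
....o>..
........
........
........
[2] ........
........
........
....oo..
.....v..
........
........
[3] ........
........
........
....oo..
....<o..
........
........
[4] ........
........
........
....^o..
....oo..
........
........
[5] ........
........
........
...<.o..
....oo..
........
........
[6] ........
........
...^....
...o.o..
....oo..
........
........
[7] ........
........
...o>...
...o.o..
....oo..
........
........
[8] ........
........
...oo...
...ovo..
....oo..
........
........
[9] ........
........
...oo...
...<oo..
....oo..
........
........
[10] ........
........
...oo...
....oo..
...voo..
........
........
[11] ........
........
...oo...
....oo..
..<ooo..
........
........
[12] ........
........
...oo...
..^.oo..
..oooo..
........
........
[13] ........
........
...oo...
..o>oo..
..oooo..
........
........
[14] ........
........
...oo...
..oooo..
..ovoo..
........
........
[15] ........
........
...oo...
..oooo..
..o.>o..
........
........
[16] ........
........
...oo...
..oo^o..
..o..o..
........
........
[17] ........
........
...oo...
..o<.o..
..o..o..
........
........
[18] ........
........
...oo...
..o..o..
..ov.o..
........
........
[19] ........
........
...oo...
..o..o..
..<o.o..
........
........
[20] ........
........
...oo...
..o..o..
...o.o..
..v.....
........
[21] ........
........
...oo...
..o..o..
...o.o..
.<o.....
........
[22] ........
........
...oo...
..o..o..
.^.o.o..
.oo.....
........
[23] ........
........
...oo...
..o..o..
.o>o.o..
.oo.....
........
[24] ........
........
...oo...
..o..o..
.ooo.o..
.ov.....
........
[25] ........
........
...oo...
..o..o..
.ooo.o..
.o.>....
........
[26] ........
........
...oo...
..o..o..
.ooo.o..
.o.o....
...v....
[27] ........
........
...oo...
..o..o..
.ooo.o..
.o.o....
..<o....
[28] ........
........
...oo...
..o..o..
.ooo.o..
.o^o....
..oo....
[29] ........
........
...oo...
..o..o..
.ooo.o..
.oo>....
..oo....
[30] ........
........
...oo...
..o..o..
.oo^.o..
.oo.....
..oo....
[31] ........
........
...oo...
..o..o..
.o<..o..
.oo.....
..oo....
[32] ........
........
...oo...
..o..o..
.o...o..
.ov.....
..oo....
[33] ........
........
...oo...
..o..o..
.o...o..
.o.>....
..oo....
[34] ........
........
...oo...
..o..o..
.o...o..
.o.o....
..ov....
[35] ........
........
...oo...
..o..o..
.o...o..
.o.o....
..o.>...
[36] ....v...
........
...oo...
..o..o..
.o...o..
.o.o....
..o.o...
[37] ...<o...
........
...oo...
..o..o..
.o...o..
.o.o....
..o.o...
[38] ...oo...
........
...oo...
..o..o..
.o...o..
.o.o....
..o^o...

1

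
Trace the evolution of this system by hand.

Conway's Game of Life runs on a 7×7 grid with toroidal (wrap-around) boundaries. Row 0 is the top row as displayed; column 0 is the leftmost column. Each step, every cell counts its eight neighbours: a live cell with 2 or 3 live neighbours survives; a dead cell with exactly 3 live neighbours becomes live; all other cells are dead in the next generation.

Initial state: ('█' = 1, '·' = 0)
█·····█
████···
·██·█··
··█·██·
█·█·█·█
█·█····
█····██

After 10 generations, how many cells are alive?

16

step 0: █·····█
████···
·██·█··
··█·██·
█·█·█·█
█·█····
█····██
step 1: ··█··█·
···█··█
█···██·
█·█·█·█
█·█·█·█
···█···
·····█·
step 2: ····███
···█··█
██··█··
····█··
█·█·█·█
···████
····█··
step 3: ···██·█
···█··█
█··███·
····█·█
█·····█
█·····█
·······
step 4: ···███·
█·█···█
█··█···
···██··
·······
█·····█
█····██
step 5: ·█·██··
███··██
█████·█
···██··
·······
█····█·
█······
step 6: ···███·
·······
·······
██··██·
····█··
······█
██··█·█
step 7: █··████
····█··
·······
····██·
█···█·█
······█
█··██·█
step 8: █······
···██·█
····██·
····███
█···█·█
···██··
···█···
step 9: ···██··
···██·█
·······
█··█···
█·····█
···███·
···██··
step 10: ··█····
···███·
···██··
█·····█
█··█·██
···█·██
··█····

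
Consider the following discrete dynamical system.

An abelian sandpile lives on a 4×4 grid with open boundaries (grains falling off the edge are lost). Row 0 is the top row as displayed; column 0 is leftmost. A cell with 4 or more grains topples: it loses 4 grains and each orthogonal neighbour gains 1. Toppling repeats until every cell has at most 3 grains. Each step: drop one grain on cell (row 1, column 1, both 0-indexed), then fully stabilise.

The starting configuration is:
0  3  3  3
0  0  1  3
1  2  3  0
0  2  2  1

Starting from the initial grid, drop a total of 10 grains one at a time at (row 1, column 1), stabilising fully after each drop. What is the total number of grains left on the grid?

29

[0] 0  3  3  3
0  0  1  3
1  2  3  0
0  2  2  1
[1] 0  3  3  3
0  1  1  3
1  2  3  0
0  2  2  1
[2] 0  3  3  3
0  2  1  3
1  2  3  0
0  2  2  1
[3] 0  3  3  3
0  3  1  3
1  2  3  0
0  2  2  1
[4] 1  1  2  1
1  3  1  1
2  0  1  2
0  3  3  1
[5] 1  2  2  1
2  0  2  1
2  1  1  2
0  3  3  1
[6] 1  2  2  1
2  1  2  1
2  1  1  2
0  3  3  1
[7] 1  2  2  1
2  2  2  1
2  1  1  2
0  3  3  1
[8] 1  2  2  1
2  3  2  1
2  1  1  2
0  3  3  1
[9] 1  3  2  1
3  0  3  1
2  2  1  2
0  3  3  1
[10] 1  3  2  1
3  1  3  1
2  2  1  2
0  3  3  1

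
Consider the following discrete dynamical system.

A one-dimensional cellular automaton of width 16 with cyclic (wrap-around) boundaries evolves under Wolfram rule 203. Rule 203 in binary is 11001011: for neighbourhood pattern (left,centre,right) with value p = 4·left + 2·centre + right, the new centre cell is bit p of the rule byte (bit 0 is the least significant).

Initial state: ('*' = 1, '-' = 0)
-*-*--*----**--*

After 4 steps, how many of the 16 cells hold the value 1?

14

t=0: -*-*--*----**--*
t=1: -----*--*****-*-
t=2: *****--******---
t=3: *****-*******-**
t=4: *****-*******-**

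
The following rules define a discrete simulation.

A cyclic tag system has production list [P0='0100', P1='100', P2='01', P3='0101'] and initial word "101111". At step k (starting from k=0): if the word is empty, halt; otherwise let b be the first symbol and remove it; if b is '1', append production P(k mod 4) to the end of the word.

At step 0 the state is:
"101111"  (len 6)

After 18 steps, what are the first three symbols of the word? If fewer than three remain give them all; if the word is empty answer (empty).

001

gen 0: "101111"  (len 6)
gen 1: "011110100"  (len 9)
gen 2: "11110100"  (len 8)
gen 3: "111010001"  (len 9)
gen 4: "110100010101"  (len 12)
gen 5: "101000101010100"  (len 15)
gen 6: "01000101010100100"  (len 17)
gen 7: "1000101010100100"  (len 16)
gen 8: "0001010101001000101"  (len 19)
gen 9: "001010101001000101"  (len 18)
gen 10: "01010101001000101"  (len 17)
gen 11: "1010101001000101"  (len 16)
gen 12: "0101010010001010101"  (len 19)
gen 13: "101010010001010101"  (len 18)
gen 14: "01010010001010101100"  (len 20)
gen 15: "1010010001010101100"  (len 19)
gen 16: "0100100010101011000101"  (len 22)
gen 17: "100100010101011000101"  (len 21)
gen 18: "00100010101011000101100"  (len 23)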